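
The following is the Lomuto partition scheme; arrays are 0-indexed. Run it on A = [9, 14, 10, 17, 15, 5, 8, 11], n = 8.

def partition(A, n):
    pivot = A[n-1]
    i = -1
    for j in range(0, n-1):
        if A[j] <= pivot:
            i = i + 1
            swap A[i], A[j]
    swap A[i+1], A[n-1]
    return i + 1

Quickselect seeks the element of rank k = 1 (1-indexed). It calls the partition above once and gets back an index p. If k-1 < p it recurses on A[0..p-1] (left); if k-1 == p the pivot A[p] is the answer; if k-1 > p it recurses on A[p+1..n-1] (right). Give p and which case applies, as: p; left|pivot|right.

4; left

pivot=11, i=-1
j=0: 9≤11, i=0, swap(0,0) ⇒ [9, 14, 10, 17, 15, 5, 8, 11]
j=1: 14>11, skip
j=2: 10≤11, i=1, swap(1,2) ⇒ [9, 10, 14, 17, 15, 5, 8, 11]
j=3: 17>11, skip
j=4: 15>11, skip
j=5: 5≤11, i=2, swap(2,5) ⇒ [9, 10, 5, 17, 15, 14, 8, 11]
j=6: 8≤11, i=3, swap(3,6) ⇒ [9, 10, 5, 8, 15, 14, 17, 11]
swap(4,7) ⇒ [9, 10, 5, 8, 11, 14, 17, 15]; return 4
p = 4; k-1 = 0 < 4 ⇒ left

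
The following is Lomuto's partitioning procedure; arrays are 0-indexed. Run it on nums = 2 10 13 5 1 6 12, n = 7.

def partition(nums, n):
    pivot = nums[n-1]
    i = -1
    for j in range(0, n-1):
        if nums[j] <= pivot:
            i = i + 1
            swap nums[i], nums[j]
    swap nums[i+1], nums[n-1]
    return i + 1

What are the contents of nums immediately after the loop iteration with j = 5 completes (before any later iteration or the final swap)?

pivot = nums[6] = 12; i = -1
j=0: nums[0]=2 ≤ 12 → i=0, swap nums[0],nums[0] (no change) → 2 10 13 5 1 6 12
j=1: nums[1]=10 ≤ 12 → i=1, swap nums[1],nums[1] (no change) → 2 10 13 5 1 6 12
j=2: nums[2]=13 > 12 → no swap
j=3: nums[3]=5 ≤ 12 → i=2, swap nums[2],nums[3] → 2 10 5 13 1 6 12
j=4: nums[4]=1 ≤ 12 → i=3, swap nums[3],nums[4] → 2 10 5 1 13 6 12
j=5: nums[5]=6 ≤ 12 → i=4, swap nums[4],nums[5] → 2 10 5 1 6 13 12
(after j=5) nums = 2 10 5 1 6 13 12

2 10 5 1 6 13 12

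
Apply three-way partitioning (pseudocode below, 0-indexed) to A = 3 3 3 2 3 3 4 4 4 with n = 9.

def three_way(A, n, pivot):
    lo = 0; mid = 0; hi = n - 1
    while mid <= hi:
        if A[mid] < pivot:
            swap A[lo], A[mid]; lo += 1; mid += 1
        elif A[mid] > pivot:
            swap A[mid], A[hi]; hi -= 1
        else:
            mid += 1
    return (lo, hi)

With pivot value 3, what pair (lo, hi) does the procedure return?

(1, 5)

pivot = 3; lo=0, mid=0, hi=8
A[mid]=3=3: mid=1
A[mid]=3=3: mid=2
A[mid]=3=3: mid=3
A[mid]=2<3: swap A[0],A[3]; lo=1,mid=4 → 2 3 3 3 3 3 4 4 4
A[mid]=3=3: mid=5
A[mid]=3=3: mid=6
A[mid]=4>3: swap A[6],A[8]; hi=7 → 2 3 3 3 3 3 4 4 4
A[mid]=4>3: swap A[6],A[7]; hi=6 → 2 3 3 3 3 3 4 4 4
A[mid]=4>3: swap A[6],A[6]; hi=5 → 2 3 3 3 3 3 4 4 4
end: lo=1, hi=5; A = 2 3 3 3 3 3 4 4 4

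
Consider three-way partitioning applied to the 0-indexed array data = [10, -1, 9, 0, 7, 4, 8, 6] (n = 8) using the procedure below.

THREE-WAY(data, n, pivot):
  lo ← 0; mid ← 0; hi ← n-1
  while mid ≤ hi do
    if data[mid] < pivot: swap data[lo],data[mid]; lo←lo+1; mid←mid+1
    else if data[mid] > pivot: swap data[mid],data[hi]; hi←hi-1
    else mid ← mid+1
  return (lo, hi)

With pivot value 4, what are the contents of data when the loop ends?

[-1, 0, 4, 7, 9, 8, 6, 10]

pivot = 4; lo=0, mid=0, hi=7
data[mid]=10>4: swap data[0],data[7]; hi=6 → [6, -1, 9, 0, 7, 4, 8, 10]
data[mid]=6>4: swap data[0],data[6]; hi=5 → [8, -1, 9, 0, 7, 4, 6, 10]
data[mid]=8>4: swap data[0],data[5]; hi=4 → [4, -1, 9, 0, 7, 8, 6, 10]
data[mid]=4=4: mid=1
data[mid]=-1<4: swap data[0],data[1]; lo=1,mid=2 → [-1, 4, 9, 0, 7, 8, 6, 10]
data[mid]=9>4: swap data[2],data[4]; hi=3 → [-1, 4, 7, 0, 9, 8, 6, 10]
data[mid]=7>4: swap data[2],data[3]; hi=2 → [-1, 4, 0, 7, 9, 8, 6, 10]
data[mid]=0<4: swap data[1],data[2]; lo=2,mid=3 → [-1, 0, 4, 7, 9, 8, 6, 10]
end: lo=2, hi=2; data = [-1, 0, 4, 7, 9, 8, 6, 10]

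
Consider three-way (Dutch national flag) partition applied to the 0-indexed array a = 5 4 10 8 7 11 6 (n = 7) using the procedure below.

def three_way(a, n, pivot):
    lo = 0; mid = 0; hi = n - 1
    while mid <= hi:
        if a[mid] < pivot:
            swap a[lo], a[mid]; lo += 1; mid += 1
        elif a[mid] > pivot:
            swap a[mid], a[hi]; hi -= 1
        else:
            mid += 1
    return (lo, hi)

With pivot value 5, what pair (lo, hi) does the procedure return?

lo=0 mid=0 hi=6
5=5: mid=1
4<5: swap(0,1), lo=1 mid=2 ⇒ 4 5 10 8 7 11 6
10>5: swap(2,6), hi=5 ⇒ 4 5 6 8 7 11 10
6>5: swap(2,5), hi=4 ⇒ 4 5 11 8 7 6 10
11>5: swap(2,4), hi=3 ⇒ 4 5 7 8 11 6 10
7>5: swap(2,3), hi=2 ⇒ 4 5 8 7 11 6 10
8>5: swap(2,2), hi=1 ⇒ 4 5 8 7 11 6 10
done. lo=1 hi=1; a=4 5 8 7 11 6 10

(1, 1)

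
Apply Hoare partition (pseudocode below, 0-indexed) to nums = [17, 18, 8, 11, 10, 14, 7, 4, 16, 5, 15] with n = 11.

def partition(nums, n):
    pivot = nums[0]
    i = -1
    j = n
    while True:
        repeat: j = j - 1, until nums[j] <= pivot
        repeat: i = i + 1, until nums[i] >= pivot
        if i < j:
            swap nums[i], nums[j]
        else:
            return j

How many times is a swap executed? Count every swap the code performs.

2

pivot = nums[0] = 17; i = -1, j = 11
j→10 (nums[10]=15≤17), i→0 (nums[0]=17≥17); i<j, swap → [15, 18, 8, 11, 10, 14, 7, 4, 16, 5, 17]
j→9 (nums[9]=5≤17), i→1 (nums[1]=18≥17); i<j, swap → [15, 5, 8, 11, 10, 14, 7, 4, 16, 18, 17]
j→8, i→9; i≥j, return j=8. nums = [15, 5, 8, 11, 10, 14, 7, 4, 16, 18, 17]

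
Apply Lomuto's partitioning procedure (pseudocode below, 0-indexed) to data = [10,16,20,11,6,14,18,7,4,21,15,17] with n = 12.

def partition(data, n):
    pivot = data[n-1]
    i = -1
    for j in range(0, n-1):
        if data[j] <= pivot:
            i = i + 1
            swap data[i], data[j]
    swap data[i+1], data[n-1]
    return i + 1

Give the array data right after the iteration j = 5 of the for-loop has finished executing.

[10,16,11,6,14,20,18,7,4,21,15,17]

pivot = data[11] = 17; i = -1
j=0: data[0]=10 ≤ 17 → i=0, swap data[0],data[0] (no change) → [10,16,20,11,6,14,18,7,4,21,15,17]
j=1: data[1]=16 ≤ 17 → i=1, swap data[1],data[1] (no change) → [10,16,20,11,6,14,18,7,4,21,15,17]
j=2: data[2]=20 > 17 → no swap
j=3: data[3]=11 ≤ 17 → i=2, swap data[2],data[3] → [10,16,11,20,6,14,18,7,4,21,15,17]
j=4: data[4]=6 ≤ 17 → i=3, swap data[3],data[4] → [10,16,11,6,20,14,18,7,4,21,15,17]
j=5: data[5]=14 ≤ 17 → i=4, swap data[4],data[5] → [10,16,11,6,14,20,18,7,4,21,15,17]
(after j=5) data = [10,16,11,6,14,20,18,7,4,21,15,17]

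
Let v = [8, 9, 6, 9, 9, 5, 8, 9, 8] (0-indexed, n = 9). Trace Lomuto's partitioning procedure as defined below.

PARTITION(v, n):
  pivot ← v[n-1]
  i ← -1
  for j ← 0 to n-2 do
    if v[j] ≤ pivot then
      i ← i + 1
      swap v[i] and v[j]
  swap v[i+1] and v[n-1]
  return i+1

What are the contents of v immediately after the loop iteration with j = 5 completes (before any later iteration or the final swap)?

pivot = v[8] = 8; i = -1
j=0: v[0]=8 ≤ 8 → i=0, swap v[0],v[0] (no change) → [8, 9, 6, 9, 9, 5, 8, 9, 8]
j=1: v[1]=9 > 8 → no swap
j=2: v[2]=6 ≤ 8 → i=1, swap v[1],v[2] → [8, 6, 9, 9, 9, 5, 8, 9, 8]
j=3: v[3]=9 > 8 → no swap
j=4: v[4]=9 > 8 → no swap
j=5: v[5]=5 ≤ 8 → i=2, swap v[2],v[5] → [8, 6, 5, 9, 9, 9, 8, 9, 8]
(after j=5) v = [8, 6, 5, 9, 9, 9, 8, 9, 8]

[8, 6, 5, 9, 9, 9, 8, 9, 8]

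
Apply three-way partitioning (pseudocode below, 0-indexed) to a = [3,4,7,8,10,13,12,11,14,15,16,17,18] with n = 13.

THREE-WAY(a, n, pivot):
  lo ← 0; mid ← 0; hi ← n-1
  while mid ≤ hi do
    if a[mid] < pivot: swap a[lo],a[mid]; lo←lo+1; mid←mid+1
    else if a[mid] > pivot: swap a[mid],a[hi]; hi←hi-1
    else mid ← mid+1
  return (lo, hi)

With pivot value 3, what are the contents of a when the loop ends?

pivot = 3; lo=0, mid=0, hi=12
a[mid]=3=3: mid=1
a[mid]=4>3: swap a[1],a[12]; hi=11 → [3,18,7,8,10,13,12,11,14,15,16,17,4]
a[mid]=18>3: swap a[1],a[11]; hi=10 → [3,17,7,8,10,13,12,11,14,15,16,18,4]
a[mid]=17>3: swap a[1],a[10]; hi=9 → [3,16,7,8,10,13,12,11,14,15,17,18,4]
a[mid]=16>3: swap a[1],a[9]; hi=8 → [3,15,7,8,10,13,12,11,14,16,17,18,4]
a[mid]=15>3: swap a[1],a[8]; hi=7 → [3,14,7,8,10,13,12,11,15,16,17,18,4]
a[mid]=14>3: swap a[1],a[7]; hi=6 → [3,11,7,8,10,13,12,14,15,16,17,18,4]
a[mid]=11>3: swap a[1],a[6]; hi=5 → [3,12,7,8,10,13,11,14,15,16,17,18,4]
a[mid]=12>3: swap a[1],a[5]; hi=4 → [3,13,7,8,10,12,11,14,15,16,17,18,4]
a[mid]=13>3: swap a[1],a[4]; hi=3 → [3,10,7,8,13,12,11,14,15,16,17,18,4]
a[mid]=10>3: swap a[1],a[3]; hi=2 → [3,8,7,10,13,12,11,14,15,16,17,18,4]
a[mid]=8>3: swap a[1],a[2]; hi=1 → [3,7,8,10,13,12,11,14,15,16,17,18,4]
a[mid]=7>3: swap a[1],a[1]; hi=0 → [3,7,8,10,13,12,11,14,15,16,17,18,4]
end: lo=0, hi=0; a = [3,7,8,10,13,12,11,14,15,16,17,18,4]

[3,7,8,10,13,12,11,14,15,16,17,18,4]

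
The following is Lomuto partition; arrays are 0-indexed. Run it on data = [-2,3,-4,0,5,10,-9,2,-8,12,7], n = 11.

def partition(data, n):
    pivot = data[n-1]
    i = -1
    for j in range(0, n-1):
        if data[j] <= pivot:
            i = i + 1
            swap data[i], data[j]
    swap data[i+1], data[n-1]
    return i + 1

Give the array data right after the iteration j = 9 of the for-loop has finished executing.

[-2,3,-4,0,5,-9,2,-8,10,12,7]

pivot=7, i=-1
j=0: -2≤7, i=0, swap(0,0) ⇒ [-2,3,-4,0,5,10,-9,2,-8,12,7]
j=1: 3≤7, i=1, swap(1,1) ⇒ [-2,3,-4,0,5,10,-9,2,-8,12,7]
j=2: -4≤7, i=2, swap(2,2) ⇒ [-2,3,-4,0,5,10,-9,2,-8,12,7]
j=3: 0≤7, i=3, swap(3,3) ⇒ [-2,3,-4,0,5,10,-9,2,-8,12,7]
j=4: 5≤7, i=4, swap(4,4) ⇒ [-2,3,-4,0,5,10,-9,2,-8,12,7]
j=5: 10>7, skip
j=6: -9≤7, i=5, swap(5,6) ⇒ [-2,3,-4,0,5,-9,10,2,-8,12,7]
j=7: 2≤7, i=6, swap(6,7) ⇒ [-2,3,-4,0,5,-9,2,10,-8,12,7]
j=8: -8≤7, i=7, swap(7,8) ⇒ [-2,3,-4,0,5,-9,2,-8,10,12,7]
j=9: 12>7, skip
(after j=9) data = [-2,3,-4,0,5,-9,2,-8,10,12,7]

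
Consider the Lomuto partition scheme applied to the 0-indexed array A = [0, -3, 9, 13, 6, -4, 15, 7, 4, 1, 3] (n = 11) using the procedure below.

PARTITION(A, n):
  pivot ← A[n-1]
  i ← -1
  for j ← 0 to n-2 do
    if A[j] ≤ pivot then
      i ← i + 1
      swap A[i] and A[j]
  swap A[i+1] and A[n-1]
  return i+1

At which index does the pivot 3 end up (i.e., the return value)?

4

pivot=3, i=-1
j=0: 0≤3, i=0, swap(0,0) ⇒ [0, -3, 9, 13, 6, -4, 15, 7, 4, 1, 3]
j=1: -3≤3, i=1, swap(1,1) ⇒ [0, -3, 9, 13, 6, -4, 15, 7, 4, 1, 3]
j=2: 9>3, skip
j=3: 13>3, skip
j=4: 6>3, skip
j=5: -4≤3, i=2, swap(2,5) ⇒ [0, -3, -4, 13, 6, 9, 15, 7, 4, 1, 3]
j=6: 15>3, skip
j=7: 7>3, skip
j=8: 4>3, skip
j=9: 1≤3, i=3, swap(3,9) ⇒ [0, -3, -4, 1, 6, 9, 15, 7, 4, 13, 3]
swap(4,10) ⇒ [0, -3, -4, 1, 3, 9, 15, 7, 4, 13, 6]; return 4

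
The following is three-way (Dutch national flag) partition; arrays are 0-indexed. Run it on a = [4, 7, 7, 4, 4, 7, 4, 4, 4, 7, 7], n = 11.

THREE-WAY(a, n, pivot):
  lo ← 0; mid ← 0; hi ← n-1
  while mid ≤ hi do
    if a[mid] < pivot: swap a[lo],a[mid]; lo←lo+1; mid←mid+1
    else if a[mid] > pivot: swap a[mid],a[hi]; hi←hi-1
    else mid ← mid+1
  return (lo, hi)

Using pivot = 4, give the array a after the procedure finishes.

[4, 4, 4, 4, 4, 4, 7, 7, 7, 7, 7]

pivot = 4; lo=0, mid=0, hi=10
a[mid]=4=4: mid=1
a[mid]=7>4: swap a[1],a[10]; hi=9 → [4, 7, 7, 4, 4, 7, 4, 4, 4, 7, 7]
a[mid]=7>4: swap a[1],a[9]; hi=8 → [4, 7, 7, 4, 4, 7, 4, 4, 4, 7, 7]
a[mid]=7>4: swap a[1],a[8]; hi=7 → [4, 4, 7, 4, 4, 7, 4, 4, 7, 7, 7]
a[mid]=4=4: mid=2
a[mid]=7>4: swap a[2],a[7]; hi=6 → [4, 4, 4, 4, 4, 7, 4, 7, 7, 7, 7]
a[mid]=4=4: mid=3
a[mid]=4=4: mid=4
a[mid]=4=4: mid=5
a[mid]=7>4: swap a[5],a[6]; hi=5 → [4, 4, 4, 4, 4, 4, 7, 7, 7, 7, 7]
a[mid]=4=4: mid=6
end: lo=0, hi=5; a = [4, 4, 4, 4, 4, 4, 7, 7, 7, 7, 7]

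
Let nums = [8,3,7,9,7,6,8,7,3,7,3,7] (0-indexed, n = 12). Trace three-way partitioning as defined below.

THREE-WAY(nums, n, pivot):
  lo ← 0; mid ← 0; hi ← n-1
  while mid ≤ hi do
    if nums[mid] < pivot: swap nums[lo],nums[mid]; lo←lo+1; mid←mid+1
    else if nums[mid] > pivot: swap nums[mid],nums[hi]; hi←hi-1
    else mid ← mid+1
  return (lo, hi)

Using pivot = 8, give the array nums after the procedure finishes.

[3,7,7,7,6,7,3,7,3,8,8,9]

pivot = 8; lo=0, mid=0, hi=11
nums[mid]=8=8: mid=1
nums[mid]=3<8: swap nums[0],nums[1]; lo=1,mid=2 → [3,8,7,9,7,6,8,7,3,7,3,7]
nums[mid]=7<8: swap nums[1],nums[2]; lo=2,mid=3 → [3,7,8,9,7,6,8,7,3,7,3,7]
nums[mid]=9>8: swap nums[3],nums[11]; hi=10 → [3,7,8,7,7,6,8,7,3,7,3,9]
nums[mid]=7<8: swap nums[2],nums[3]; lo=3,mid=4 → [3,7,7,8,7,6,8,7,3,7,3,9]
nums[mid]=7<8: swap nums[3],nums[4]; lo=4,mid=5 → [3,7,7,7,8,6,8,7,3,7,3,9]
nums[mid]=6<8: swap nums[4],nums[5]; lo=5,mid=6 → [3,7,7,7,6,8,8,7,3,7,3,9]
nums[mid]=8=8: mid=7
nums[mid]=7<8: swap nums[5],nums[7]; lo=6,mid=8 → [3,7,7,7,6,7,8,8,3,7,3,9]
nums[mid]=3<8: swap nums[6],nums[8]; lo=7,mid=9 → [3,7,7,7,6,7,3,8,8,7,3,9]
nums[mid]=7<8: swap nums[7],nums[9]; lo=8,mid=10 → [3,7,7,7,6,7,3,7,8,8,3,9]
nums[mid]=3<8: swap nums[8],nums[10]; lo=9,mid=11 → [3,7,7,7,6,7,3,7,3,8,8,9]
end: lo=9, hi=10; nums = [3,7,7,7,6,7,3,7,3,8,8,9]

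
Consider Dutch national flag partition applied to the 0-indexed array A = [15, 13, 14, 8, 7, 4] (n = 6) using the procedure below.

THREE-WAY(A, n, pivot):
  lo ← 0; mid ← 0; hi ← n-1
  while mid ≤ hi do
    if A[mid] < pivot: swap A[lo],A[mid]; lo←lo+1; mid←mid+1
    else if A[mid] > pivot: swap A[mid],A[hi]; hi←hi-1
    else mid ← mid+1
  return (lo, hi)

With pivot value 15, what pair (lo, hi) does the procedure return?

lo=0 mid=0 hi=5
15=15: mid=1
13<15: swap(0,1), lo=1 mid=2 ⇒ [13, 15, 14, 8, 7, 4]
14<15: swap(1,2), lo=2 mid=3 ⇒ [13, 14, 15, 8, 7, 4]
8<15: swap(2,3), lo=3 mid=4 ⇒ [13, 14, 8, 15, 7, 4]
7<15: swap(3,4), lo=4 mid=5 ⇒ [13, 14, 8, 7, 15, 4]
4<15: swap(4,5), lo=5 mid=6 ⇒ [13, 14, 8, 7, 4, 15]
done. lo=5 hi=5; A=[13, 14, 8, 7, 4, 15]

(5, 5)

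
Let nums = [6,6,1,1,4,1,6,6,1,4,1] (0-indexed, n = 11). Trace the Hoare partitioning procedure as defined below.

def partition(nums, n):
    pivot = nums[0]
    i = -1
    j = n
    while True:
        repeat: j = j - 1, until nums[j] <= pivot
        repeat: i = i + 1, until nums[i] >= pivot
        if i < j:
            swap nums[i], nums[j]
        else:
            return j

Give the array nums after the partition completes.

[1,4,1,1,4,1,1,6,6,6,6]

pivot=6
j stops at 10 (1), i stops at 0 (6); swap ⇒ [1,6,1,1,4,1,6,6,1,4,6]
j stops at 9 (4), i stops at 1 (6); swap ⇒ [1,4,1,1,4,1,6,6,1,6,6]
j stops at 8 (1), i stops at 6 (6); swap ⇒ [1,4,1,1,4,1,1,6,6,6,6]
j stops at 7, i stops at 7; i≥j ⇒ return 7. nums=[1,4,1,1,4,1,1,6,6,6,6]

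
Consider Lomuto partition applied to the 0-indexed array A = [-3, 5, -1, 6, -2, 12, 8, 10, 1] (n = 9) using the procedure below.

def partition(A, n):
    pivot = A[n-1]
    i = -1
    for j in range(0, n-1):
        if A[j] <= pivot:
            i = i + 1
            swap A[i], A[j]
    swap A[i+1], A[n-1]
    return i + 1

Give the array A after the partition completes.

pivot = A[8] = 1; i = -1
j=0: A[0]=-3 ≤ 1 → i=0, swap A[0],A[0] (no change) → [-3, 5, -1, 6, -2, 12, 8, 10, 1]
j=1: A[1]=5 > 1 → no swap
j=2: A[2]=-1 ≤ 1 → i=1, swap A[1],A[2] → [-3, -1, 5, 6, -2, 12, 8, 10, 1]
j=3: A[3]=6 > 1 → no swap
j=4: A[4]=-2 ≤ 1 → i=2, swap A[2],A[4] → [-3, -1, -2, 6, 5, 12, 8, 10, 1]
j=5: A[5]=12 > 1 → no swap
j=6: A[6]=8 > 1 → no swap
j=7: A[7]=10 > 1 → no swap
final swap A[3],A[8] → [-3, -1, -2, 1, 5, 12, 8, 10, 6]; return 3

[-3, -1, -2, 1, 5, 12, 8, 10, 6]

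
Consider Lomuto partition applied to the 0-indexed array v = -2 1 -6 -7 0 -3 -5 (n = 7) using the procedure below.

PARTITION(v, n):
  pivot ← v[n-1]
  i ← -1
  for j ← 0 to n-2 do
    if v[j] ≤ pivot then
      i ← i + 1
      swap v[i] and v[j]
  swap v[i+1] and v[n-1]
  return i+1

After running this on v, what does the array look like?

-6 -7 -5 1 0 -3 -2

pivot = v[6] = -5; i = -1
j=0: v[0]=-2 > -5 → no swap
j=1: v[1]=1 > -5 → no swap
j=2: v[2]=-6 ≤ -5 → i=0, swap v[0],v[2] → -6 1 -2 -7 0 -3 -5
j=3: v[3]=-7 ≤ -5 → i=1, swap v[1],v[3] → -6 -7 -2 1 0 -3 -5
j=4: v[4]=0 > -5 → no swap
j=5: v[5]=-3 > -5 → no swap
final swap v[2],v[6] → -6 -7 -5 1 0 -3 -2; return 2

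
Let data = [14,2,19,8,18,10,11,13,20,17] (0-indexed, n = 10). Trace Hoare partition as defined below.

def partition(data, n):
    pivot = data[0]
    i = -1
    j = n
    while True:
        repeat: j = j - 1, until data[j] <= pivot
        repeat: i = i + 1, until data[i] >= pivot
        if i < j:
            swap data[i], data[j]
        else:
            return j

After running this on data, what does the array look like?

pivot = data[0] = 14; i = -1, j = 10
j→7 (data[7]=13≤14), i→0 (data[0]=14≥14); i<j, swap → [13,2,19,8,18,10,11,14,20,17]
j→6 (data[6]=11≤14), i→2 (data[2]=19≥14); i<j, swap → [13,2,11,8,18,10,19,14,20,17]
j→5 (data[5]=10≤14), i→4 (data[4]=18≥14); i<j, swap → [13,2,11,8,10,18,19,14,20,17]
j→4, i→5; i≥j, return j=4. data = [13,2,11,8,10,18,19,14,20,17]

[13,2,11,8,10,18,19,14,20,17]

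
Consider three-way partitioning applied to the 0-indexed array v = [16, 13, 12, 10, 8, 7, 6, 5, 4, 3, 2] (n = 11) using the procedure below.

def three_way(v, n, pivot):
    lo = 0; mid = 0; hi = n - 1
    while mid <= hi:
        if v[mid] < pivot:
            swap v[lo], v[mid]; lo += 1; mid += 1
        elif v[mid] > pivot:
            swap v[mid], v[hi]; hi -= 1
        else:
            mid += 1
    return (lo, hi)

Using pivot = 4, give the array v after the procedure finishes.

[2, 3, 4, 8, 7, 6, 5, 10, 12, 13, 16]

lo=0 mid=0 hi=10
16>4: swap(0,10), hi=9 ⇒ [2, 13, 12, 10, 8, 7, 6, 5, 4, 3, 16]
2<4: swap(0,0), lo=1 mid=1 ⇒ [2, 13, 12, 10, 8, 7, 6, 5, 4, 3, 16]
13>4: swap(1,9), hi=8 ⇒ [2, 3, 12, 10, 8, 7, 6, 5, 4, 13, 16]
3<4: swap(1,1), lo=2 mid=2 ⇒ [2, 3, 12, 10, 8, 7, 6, 5, 4, 13, 16]
12>4: swap(2,8), hi=7 ⇒ [2, 3, 4, 10, 8, 7, 6, 5, 12, 13, 16]
4=4: mid=3
10>4: swap(3,7), hi=6 ⇒ [2, 3, 4, 5, 8, 7, 6, 10, 12, 13, 16]
5>4: swap(3,6), hi=5 ⇒ [2, 3, 4, 6, 8, 7, 5, 10, 12, 13, 16]
6>4: swap(3,5), hi=4 ⇒ [2, 3, 4, 7, 8, 6, 5, 10, 12, 13, 16]
7>4: swap(3,4), hi=3 ⇒ [2, 3, 4, 8, 7, 6, 5, 10, 12, 13, 16]
8>4: swap(3,3), hi=2 ⇒ [2, 3, 4, 8, 7, 6, 5, 10, 12, 13, 16]
done. lo=2 hi=2; v=[2, 3, 4, 8, 7, 6, 5, 10, 12, 13, 16]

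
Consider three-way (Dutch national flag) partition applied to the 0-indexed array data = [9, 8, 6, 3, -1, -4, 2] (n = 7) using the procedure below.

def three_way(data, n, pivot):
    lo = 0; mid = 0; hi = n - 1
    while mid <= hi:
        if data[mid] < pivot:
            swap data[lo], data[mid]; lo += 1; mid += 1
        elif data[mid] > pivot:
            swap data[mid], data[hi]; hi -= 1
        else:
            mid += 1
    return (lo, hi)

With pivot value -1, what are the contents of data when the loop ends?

[-4, -1, 3, 6, 8, 2, 9]

lo=0 mid=0 hi=6
9>-1: swap(0,6), hi=5 ⇒ [2, 8, 6, 3, -1, -4, 9]
2>-1: swap(0,5), hi=4 ⇒ [-4, 8, 6, 3, -1, 2, 9]
-4<-1: swap(0,0), lo=1 mid=1 ⇒ [-4, 8, 6, 3, -1, 2, 9]
8>-1: swap(1,4), hi=3 ⇒ [-4, -1, 6, 3, 8, 2, 9]
-1=-1: mid=2
6>-1: swap(2,3), hi=2 ⇒ [-4, -1, 3, 6, 8, 2, 9]
3>-1: swap(2,2), hi=1 ⇒ [-4, -1, 3, 6, 8, 2, 9]
done. lo=1 hi=1; data=[-4, -1, 3, 6, 8, 2, 9]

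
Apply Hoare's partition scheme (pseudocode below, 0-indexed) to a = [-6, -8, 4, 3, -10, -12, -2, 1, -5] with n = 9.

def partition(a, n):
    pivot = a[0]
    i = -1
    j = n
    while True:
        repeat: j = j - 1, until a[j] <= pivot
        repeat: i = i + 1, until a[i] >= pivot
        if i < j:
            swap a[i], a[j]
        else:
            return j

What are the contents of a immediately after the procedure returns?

pivot = a[0] = -6; i = -1, j = 9
j→5 (a[5]=-12≤-6), i→0 (a[0]=-6≥-6); i<j, swap → [-12, -8, 4, 3, -10, -6, -2, 1, -5]
j→4 (a[4]=-10≤-6), i→2 (a[2]=4≥-6); i<j, swap → [-12, -8, -10, 3, 4, -6, -2, 1, -5]
j→2, i→3; i≥j, return j=2. a = [-12, -8, -10, 3, 4, -6, -2, 1, -5]

[-12, -8, -10, 3, 4, -6, -2, 1, -5]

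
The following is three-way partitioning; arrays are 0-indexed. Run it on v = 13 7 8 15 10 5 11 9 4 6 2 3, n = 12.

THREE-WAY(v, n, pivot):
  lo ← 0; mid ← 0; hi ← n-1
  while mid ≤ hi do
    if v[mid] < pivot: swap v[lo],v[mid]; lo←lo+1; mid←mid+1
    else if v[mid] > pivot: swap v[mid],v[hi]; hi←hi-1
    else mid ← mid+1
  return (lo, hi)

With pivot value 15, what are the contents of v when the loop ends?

13 7 8 10 5 11 9 4 6 2 3 15

lo=0 mid=0 hi=11
13<15: swap(0,0), lo=1 mid=1 ⇒ 13 7 8 15 10 5 11 9 4 6 2 3
7<15: swap(1,1), lo=2 mid=2 ⇒ 13 7 8 15 10 5 11 9 4 6 2 3
8<15: swap(2,2), lo=3 mid=3 ⇒ 13 7 8 15 10 5 11 9 4 6 2 3
15=15: mid=4
10<15: swap(3,4), lo=4 mid=5 ⇒ 13 7 8 10 15 5 11 9 4 6 2 3
5<15: swap(4,5), lo=5 mid=6 ⇒ 13 7 8 10 5 15 11 9 4 6 2 3
11<15: swap(5,6), lo=6 mid=7 ⇒ 13 7 8 10 5 11 15 9 4 6 2 3
9<15: swap(6,7), lo=7 mid=8 ⇒ 13 7 8 10 5 11 9 15 4 6 2 3
4<15: swap(7,8), lo=8 mid=9 ⇒ 13 7 8 10 5 11 9 4 15 6 2 3
6<15: swap(8,9), lo=9 mid=10 ⇒ 13 7 8 10 5 11 9 4 6 15 2 3
2<15: swap(9,10), lo=10 mid=11 ⇒ 13 7 8 10 5 11 9 4 6 2 15 3
3<15: swap(10,11), lo=11 mid=12 ⇒ 13 7 8 10 5 11 9 4 6 2 3 15
done. lo=11 hi=11; v=13 7 8 10 5 11 9 4 6 2 3 15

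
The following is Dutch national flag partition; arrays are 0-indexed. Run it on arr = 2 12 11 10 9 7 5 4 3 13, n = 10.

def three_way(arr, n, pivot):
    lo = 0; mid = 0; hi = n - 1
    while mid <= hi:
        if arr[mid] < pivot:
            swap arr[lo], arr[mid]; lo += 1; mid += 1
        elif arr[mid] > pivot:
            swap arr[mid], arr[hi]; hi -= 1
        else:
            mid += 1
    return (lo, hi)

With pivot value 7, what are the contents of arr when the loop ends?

2 3 4 5 7 9 10 11 13 12

lo=0 mid=0 hi=9
2<7: swap(0,0), lo=1 mid=1 ⇒ 2 12 11 10 9 7 5 4 3 13
12>7: swap(1,9), hi=8 ⇒ 2 13 11 10 9 7 5 4 3 12
13>7: swap(1,8), hi=7 ⇒ 2 3 11 10 9 7 5 4 13 12
3<7: swap(1,1), lo=2 mid=2 ⇒ 2 3 11 10 9 7 5 4 13 12
11>7: swap(2,7), hi=6 ⇒ 2 3 4 10 9 7 5 11 13 12
4<7: swap(2,2), lo=3 mid=3 ⇒ 2 3 4 10 9 7 5 11 13 12
10>7: swap(3,6), hi=5 ⇒ 2 3 4 5 9 7 10 11 13 12
5<7: swap(3,3), lo=4 mid=4 ⇒ 2 3 4 5 9 7 10 11 13 12
9>7: swap(4,5), hi=4 ⇒ 2 3 4 5 7 9 10 11 13 12
7=7: mid=5
done. lo=4 hi=4; arr=2 3 4 5 7 9 10 11 13 12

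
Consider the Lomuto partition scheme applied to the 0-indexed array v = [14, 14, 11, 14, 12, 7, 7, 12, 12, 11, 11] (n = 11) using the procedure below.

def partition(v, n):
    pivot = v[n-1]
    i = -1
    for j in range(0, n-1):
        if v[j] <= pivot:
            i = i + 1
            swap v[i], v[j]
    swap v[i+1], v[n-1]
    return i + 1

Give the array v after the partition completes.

pivot=11, i=-1
j=0: 14>11, skip
j=1: 14>11, skip
j=2: 11≤11, i=0, swap(0,2) ⇒ [11, 14, 14, 14, 12, 7, 7, 12, 12, 11, 11]
j=3: 14>11, skip
j=4: 12>11, skip
j=5: 7≤11, i=1, swap(1,5) ⇒ [11, 7, 14, 14, 12, 14, 7, 12, 12, 11, 11]
j=6: 7≤11, i=2, swap(2,6) ⇒ [11, 7, 7, 14, 12, 14, 14, 12, 12, 11, 11]
j=7: 12>11, skip
j=8: 12>11, skip
j=9: 11≤11, i=3, swap(3,9) ⇒ [11, 7, 7, 11, 12, 14, 14, 12, 12, 14, 11]
swap(4,10) ⇒ [11, 7, 7, 11, 11, 14, 14, 12, 12, 14, 12]; return 4

[11, 7, 7, 11, 11, 14, 14, 12, 12, 14, 12]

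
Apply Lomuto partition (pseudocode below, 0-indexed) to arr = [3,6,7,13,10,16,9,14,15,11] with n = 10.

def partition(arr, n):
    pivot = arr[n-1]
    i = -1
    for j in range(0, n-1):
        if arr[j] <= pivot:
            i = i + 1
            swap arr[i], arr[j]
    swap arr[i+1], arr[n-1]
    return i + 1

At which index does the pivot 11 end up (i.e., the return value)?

5

pivot=11, i=-1
j=0: 3≤11, i=0, swap(0,0) ⇒ [3,6,7,13,10,16,9,14,15,11]
j=1: 6≤11, i=1, swap(1,1) ⇒ [3,6,7,13,10,16,9,14,15,11]
j=2: 7≤11, i=2, swap(2,2) ⇒ [3,6,7,13,10,16,9,14,15,11]
j=3: 13>11, skip
j=4: 10≤11, i=3, swap(3,4) ⇒ [3,6,7,10,13,16,9,14,15,11]
j=5: 16>11, skip
j=6: 9≤11, i=4, swap(4,6) ⇒ [3,6,7,10,9,16,13,14,15,11]
j=7: 14>11, skip
j=8: 15>11, skip
swap(5,9) ⇒ [3,6,7,10,9,11,13,14,15,16]; return 5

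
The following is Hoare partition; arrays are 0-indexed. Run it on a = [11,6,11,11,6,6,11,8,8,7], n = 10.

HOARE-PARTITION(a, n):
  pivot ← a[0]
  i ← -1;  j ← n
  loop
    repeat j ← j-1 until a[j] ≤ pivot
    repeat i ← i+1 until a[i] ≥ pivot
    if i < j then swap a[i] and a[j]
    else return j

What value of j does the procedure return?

pivot=11
j stops at 9 (7), i stops at 0 (11); swap ⇒ [7,6,11,11,6,6,11,8,8,11]
j stops at 8 (8), i stops at 2 (11); swap ⇒ [7,6,8,11,6,6,11,8,11,11]
j stops at 7 (8), i stops at 3 (11); swap ⇒ [7,6,8,8,6,6,11,11,11,11]
j stops at 6, i stops at 6; i≥j ⇒ return 6. a=[7,6,8,8,6,6,11,11,11,11]

6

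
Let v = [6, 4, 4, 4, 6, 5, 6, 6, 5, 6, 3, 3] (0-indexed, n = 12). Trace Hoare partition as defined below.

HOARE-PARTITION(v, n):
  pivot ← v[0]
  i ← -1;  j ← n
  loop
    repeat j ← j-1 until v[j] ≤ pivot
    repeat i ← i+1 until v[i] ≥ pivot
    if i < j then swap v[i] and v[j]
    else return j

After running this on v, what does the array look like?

pivot = v[0] = 6; i = -1, j = 12
j→11 (v[11]=3≤6), i→0 (v[0]=6≥6); i<j, swap → [3, 4, 4, 4, 6, 5, 6, 6, 5, 6, 3, 6]
j→10 (v[10]=3≤6), i→4 (v[4]=6≥6); i<j, swap → [3, 4, 4, 4, 3, 5, 6, 6, 5, 6, 6, 6]
j→9 (v[9]=6≤6), i→6 (v[6]=6≥6); i<j, swap → [3, 4, 4, 4, 3, 5, 6, 6, 5, 6, 6, 6]
j→8 (v[8]=5≤6), i→7 (v[7]=6≥6); i<j, swap → [3, 4, 4, 4, 3, 5, 6, 5, 6, 6, 6, 6]
j→7, i→8; i≥j, return j=7. v = [3, 4, 4, 4, 3, 5, 6, 5, 6, 6, 6, 6]

[3, 4, 4, 4, 3, 5, 6, 5, 6, 6, 6, 6]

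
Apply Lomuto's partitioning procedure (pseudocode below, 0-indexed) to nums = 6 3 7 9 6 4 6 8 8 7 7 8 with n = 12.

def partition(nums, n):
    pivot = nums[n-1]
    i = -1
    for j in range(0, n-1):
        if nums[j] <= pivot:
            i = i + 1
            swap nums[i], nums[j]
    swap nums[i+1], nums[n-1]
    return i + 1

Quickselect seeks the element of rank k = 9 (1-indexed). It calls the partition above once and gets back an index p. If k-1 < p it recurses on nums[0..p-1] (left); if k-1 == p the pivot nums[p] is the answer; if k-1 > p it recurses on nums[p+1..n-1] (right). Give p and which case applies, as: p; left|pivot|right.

10; left

pivot = nums[11] = 8; i = -1
j=0: nums[0]=6 ≤ 8 → i=0, swap nums[0],nums[0] (no change) → 6 3 7 9 6 4 6 8 8 7 7 8
j=1: nums[1]=3 ≤ 8 → i=1, swap nums[1],nums[1] (no change) → 6 3 7 9 6 4 6 8 8 7 7 8
j=2: nums[2]=7 ≤ 8 → i=2, swap nums[2],nums[2] (no change) → 6 3 7 9 6 4 6 8 8 7 7 8
j=3: nums[3]=9 > 8 → no swap
j=4: nums[4]=6 ≤ 8 → i=3, swap nums[3],nums[4] → 6 3 7 6 9 4 6 8 8 7 7 8
j=5: nums[5]=4 ≤ 8 → i=4, swap nums[4],nums[5] → 6 3 7 6 4 9 6 8 8 7 7 8
j=6: nums[6]=6 ≤ 8 → i=5, swap nums[5],nums[6] → 6 3 7 6 4 6 9 8 8 7 7 8
j=7: nums[7]=8 ≤ 8 → i=6, swap nums[6],nums[7] → 6 3 7 6 4 6 8 9 8 7 7 8
j=8: nums[8]=8 ≤ 8 → i=7, swap nums[7],nums[8] → 6 3 7 6 4 6 8 8 9 7 7 8
j=9: nums[9]=7 ≤ 8 → i=8, swap nums[8],nums[9] → 6 3 7 6 4 6 8 8 7 9 7 8
j=10: nums[10]=7 ≤ 8 → i=9, swap nums[9],nums[10] → 6 3 7 6 4 6 8 8 7 7 9 8
final swap nums[10],nums[11] → 6 3 7 6 4 6 8 8 7 7 8 9; return 10
p = 10; k-1 = 8 < 10 ⇒ left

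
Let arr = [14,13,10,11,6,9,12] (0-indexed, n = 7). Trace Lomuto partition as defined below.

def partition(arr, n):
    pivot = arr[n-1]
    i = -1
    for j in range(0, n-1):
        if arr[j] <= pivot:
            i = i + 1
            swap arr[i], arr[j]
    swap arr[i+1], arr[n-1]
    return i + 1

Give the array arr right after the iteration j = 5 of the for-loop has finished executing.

pivot = arr[6] = 12; i = -1
j=0: arr[0]=14 > 12 → no swap
j=1: arr[1]=13 > 12 → no swap
j=2: arr[2]=10 ≤ 12 → i=0, swap arr[0],arr[2] → [10,13,14,11,6,9,12]
j=3: arr[3]=11 ≤ 12 → i=1, swap arr[1],arr[3] → [10,11,14,13,6,9,12]
j=4: arr[4]=6 ≤ 12 → i=2, swap arr[2],arr[4] → [10,11,6,13,14,9,12]
j=5: arr[5]=9 ≤ 12 → i=3, swap arr[3],arr[5] → [10,11,6,9,14,13,12]
(after j=5) arr = [10,11,6,9,14,13,12]

[10,11,6,9,14,13,12]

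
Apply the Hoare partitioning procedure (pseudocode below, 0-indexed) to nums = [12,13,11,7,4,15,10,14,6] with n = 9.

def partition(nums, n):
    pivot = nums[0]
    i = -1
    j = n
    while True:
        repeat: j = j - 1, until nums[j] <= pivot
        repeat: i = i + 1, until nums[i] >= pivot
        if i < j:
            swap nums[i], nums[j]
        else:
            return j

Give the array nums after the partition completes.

pivot = nums[0] = 12; i = -1, j = 9
j→8 (nums[8]=6≤12), i→0 (nums[0]=12≥12); i<j, swap → [6,13,11,7,4,15,10,14,12]
j→6 (nums[6]=10≤12), i→1 (nums[1]=13≥12); i<j, swap → [6,10,11,7,4,15,13,14,12]
j→4, i→5; i≥j, return j=4. nums = [6,10,11,7,4,15,13,14,12]

[6,10,11,7,4,15,13,14,12]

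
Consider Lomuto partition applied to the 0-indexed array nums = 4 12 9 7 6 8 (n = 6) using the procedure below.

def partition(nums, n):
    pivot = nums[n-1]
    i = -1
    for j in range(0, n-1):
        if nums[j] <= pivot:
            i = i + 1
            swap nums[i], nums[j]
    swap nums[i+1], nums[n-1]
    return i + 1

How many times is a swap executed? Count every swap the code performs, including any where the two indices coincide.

4

pivot = nums[5] = 8; i = -1
j=0: nums[0]=4 ≤ 8 → i=0, swap nums[0],nums[0] (no change) → 4 12 9 7 6 8
j=1: nums[1]=12 > 8 → no swap
j=2: nums[2]=9 > 8 → no swap
j=3: nums[3]=7 ≤ 8 → i=1, swap nums[1],nums[3] → 4 7 9 12 6 8
j=4: nums[4]=6 ≤ 8 → i=2, swap nums[2],nums[4] → 4 7 6 12 9 8
final swap nums[3],nums[5] → 4 7 6 8 9 12; return 3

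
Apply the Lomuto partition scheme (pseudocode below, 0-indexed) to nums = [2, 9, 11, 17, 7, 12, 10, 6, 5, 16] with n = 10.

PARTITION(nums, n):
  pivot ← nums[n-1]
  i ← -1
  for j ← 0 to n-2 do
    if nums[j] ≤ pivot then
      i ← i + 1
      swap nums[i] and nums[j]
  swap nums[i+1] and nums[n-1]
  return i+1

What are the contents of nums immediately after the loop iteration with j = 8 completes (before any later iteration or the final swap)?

[2, 9, 11, 7, 12, 10, 6, 5, 17, 16]

pivot = nums[9] = 16; i = -1
j=0: nums[0]=2 ≤ 16 → i=0, swap nums[0],nums[0] (no change) → [2, 9, 11, 17, 7, 12, 10, 6, 5, 16]
j=1: nums[1]=9 ≤ 16 → i=1, swap nums[1],nums[1] (no change) → [2, 9, 11, 17, 7, 12, 10, 6, 5, 16]
j=2: nums[2]=11 ≤ 16 → i=2, swap nums[2],nums[2] (no change) → [2, 9, 11, 17, 7, 12, 10, 6, 5, 16]
j=3: nums[3]=17 > 16 → no swap
j=4: nums[4]=7 ≤ 16 → i=3, swap nums[3],nums[4] → [2, 9, 11, 7, 17, 12, 10, 6, 5, 16]
j=5: nums[5]=12 ≤ 16 → i=4, swap nums[4],nums[5] → [2, 9, 11, 7, 12, 17, 10, 6, 5, 16]
j=6: nums[6]=10 ≤ 16 → i=5, swap nums[5],nums[6] → [2, 9, 11, 7, 12, 10, 17, 6, 5, 16]
j=7: nums[7]=6 ≤ 16 → i=6, swap nums[6],nums[7] → [2, 9, 11, 7, 12, 10, 6, 17, 5, 16]
j=8: nums[8]=5 ≤ 16 → i=7, swap nums[7],nums[8] → [2, 9, 11, 7, 12, 10, 6, 5, 17, 16]
(after j=8) nums = [2, 9, 11, 7, 12, 10, 6, 5, 17, 16]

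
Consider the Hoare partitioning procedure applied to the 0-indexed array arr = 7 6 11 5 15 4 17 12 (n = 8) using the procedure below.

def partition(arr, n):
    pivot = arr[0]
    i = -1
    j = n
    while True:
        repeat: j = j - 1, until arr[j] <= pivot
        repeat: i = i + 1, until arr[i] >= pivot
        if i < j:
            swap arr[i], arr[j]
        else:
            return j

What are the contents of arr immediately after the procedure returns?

pivot = arr[0] = 7; i = -1, j = 8
j→5 (arr[5]=4≤7), i→0 (arr[0]=7≥7); i<j, swap → 4 6 11 5 15 7 17 12
j→3 (arr[3]=5≤7), i→2 (arr[2]=11≥7); i<j, swap → 4 6 5 11 15 7 17 12
j→2, i→3; i≥j, return j=2. arr = 4 6 5 11 15 7 17 12

4 6 5 11 15 7 17 12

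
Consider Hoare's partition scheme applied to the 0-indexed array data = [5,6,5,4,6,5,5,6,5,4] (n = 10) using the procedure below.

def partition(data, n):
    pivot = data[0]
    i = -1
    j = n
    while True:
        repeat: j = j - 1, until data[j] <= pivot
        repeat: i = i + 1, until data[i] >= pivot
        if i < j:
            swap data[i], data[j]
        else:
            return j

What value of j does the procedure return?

pivot = data[0] = 5; i = -1, j = 10
j→9 (data[9]=4≤5), i→0 (data[0]=5≥5); i<j, swap → [4,6,5,4,6,5,5,6,5,5]
j→8 (data[8]=5≤5), i→1 (data[1]=6≥5); i<j, swap → [4,5,5,4,6,5,5,6,6,5]
j→6 (data[6]=5≤5), i→2 (data[2]=5≥5); i<j, swap → [4,5,5,4,6,5,5,6,6,5]
j→5 (data[5]=5≤5), i→4 (data[4]=6≥5); i<j, swap → [4,5,5,4,5,6,5,6,6,5]
j→4, i→5; i≥j, return j=4. data = [4,5,5,4,5,6,5,6,6,5]

4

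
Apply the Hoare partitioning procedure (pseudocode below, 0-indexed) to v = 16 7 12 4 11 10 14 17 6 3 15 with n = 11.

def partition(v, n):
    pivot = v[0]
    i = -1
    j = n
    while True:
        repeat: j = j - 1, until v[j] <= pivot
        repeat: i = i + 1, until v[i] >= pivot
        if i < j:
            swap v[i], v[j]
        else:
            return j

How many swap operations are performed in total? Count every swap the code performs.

2

pivot = v[0] = 16; i = -1, j = 11
j→10 (v[10]=15≤16), i→0 (v[0]=16≥16); i<j, swap → 15 7 12 4 11 10 14 17 6 3 16
j→9 (v[9]=3≤16), i→7 (v[7]=17≥16); i<j, swap → 15 7 12 4 11 10 14 3 6 17 16
j→8, i→9; i≥j, return j=8. v = 15 7 12 4 11 10 14 3 6 17 16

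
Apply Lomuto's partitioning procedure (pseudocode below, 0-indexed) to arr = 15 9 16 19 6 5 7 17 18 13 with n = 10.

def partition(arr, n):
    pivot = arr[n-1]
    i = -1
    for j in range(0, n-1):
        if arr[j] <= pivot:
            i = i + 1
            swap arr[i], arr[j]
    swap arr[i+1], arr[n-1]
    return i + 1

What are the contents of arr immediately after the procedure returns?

9 6 5 7 13 16 19 17 18 15

pivot = arr[9] = 13; i = -1
j=0: arr[0]=15 > 13 → no swap
j=1: arr[1]=9 ≤ 13 → i=0, swap arr[0],arr[1] → 9 15 16 19 6 5 7 17 18 13
j=2: arr[2]=16 > 13 → no swap
j=3: arr[3]=19 > 13 → no swap
j=4: arr[4]=6 ≤ 13 → i=1, swap arr[1],arr[4] → 9 6 16 19 15 5 7 17 18 13
j=5: arr[5]=5 ≤ 13 → i=2, swap arr[2],arr[5] → 9 6 5 19 15 16 7 17 18 13
j=6: arr[6]=7 ≤ 13 → i=3, swap arr[3],arr[6] → 9 6 5 7 15 16 19 17 18 13
j=7: arr[7]=17 > 13 → no swap
j=8: arr[8]=18 > 13 → no swap
final swap arr[4],arr[9] → 9 6 5 7 13 16 19 17 18 15; return 4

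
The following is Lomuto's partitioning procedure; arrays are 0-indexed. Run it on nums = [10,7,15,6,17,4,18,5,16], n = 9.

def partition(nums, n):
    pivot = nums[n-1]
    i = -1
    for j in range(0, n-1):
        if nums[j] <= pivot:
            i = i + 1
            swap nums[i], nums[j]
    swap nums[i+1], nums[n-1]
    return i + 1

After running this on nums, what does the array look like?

pivot=16, i=-1
j=0: 10≤16, i=0, swap(0,0) ⇒ [10,7,15,6,17,4,18,5,16]
j=1: 7≤16, i=1, swap(1,1) ⇒ [10,7,15,6,17,4,18,5,16]
j=2: 15≤16, i=2, swap(2,2) ⇒ [10,7,15,6,17,4,18,5,16]
j=3: 6≤16, i=3, swap(3,3) ⇒ [10,7,15,6,17,4,18,5,16]
j=4: 17>16, skip
j=5: 4≤16, i=4, swap(4,5) ⇒ [10,7,15,6,4,17,18,5,16]
j=6: 18>16, skip
j=7: 5≤16, i=5, swap(5,7) ⇒ [10,7,15,6,4,5,18,17,16]
swap(6,8) ⇒ [10,7,15,6,4,5,16,17,18]; return 6

[10,7,15,6,4,5,16,17,18]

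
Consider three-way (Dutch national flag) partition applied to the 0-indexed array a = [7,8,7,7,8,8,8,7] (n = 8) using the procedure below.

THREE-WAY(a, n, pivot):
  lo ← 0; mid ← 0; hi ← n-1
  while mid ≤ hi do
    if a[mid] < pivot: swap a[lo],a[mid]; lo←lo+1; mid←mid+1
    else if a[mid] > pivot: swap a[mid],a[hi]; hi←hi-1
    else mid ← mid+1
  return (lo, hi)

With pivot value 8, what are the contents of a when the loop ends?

lo=0 mid=0 hi=7
7<8: swap(0,0), lo=1 mid=1 ⇒ [7,8,7,7,8,8,8,7]
8=8: mid=2
7<8: swap(1,2), lo=2 mid=3 ⇒ [7,7,8,7,8,8,8,7]
7<8: swap(2,3), lo=3 mid=4 ⇒ [7,7,7,8,8,8,8,7]
8=8: mid=5
8=8: mid=6
8=8: mid=7
7<8: swap(3,7), lo=4 mid=8 ⇒ [7,7,7,7,8,8,8,8]
done. lo=4 hi=7; a=[7,7,7,7,8,8,8,8]

[7,7,7,7,8,8,8,8]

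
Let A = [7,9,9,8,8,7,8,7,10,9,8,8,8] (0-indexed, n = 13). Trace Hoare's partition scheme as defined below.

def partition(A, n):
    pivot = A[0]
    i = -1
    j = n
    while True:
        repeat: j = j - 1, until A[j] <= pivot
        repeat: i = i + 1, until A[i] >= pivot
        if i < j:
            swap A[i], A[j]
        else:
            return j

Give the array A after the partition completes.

[7,7,9,8,8,9,8,7,10,9,8,8,8]

pivot = A[0] = 7; i = -1, j = 13
j→7 (A[7]=7≤7), i→0 (A[0]=7≥7); i<j, swap → [7,9,9,8,8,7,8,7,10,9,8,8,8]
j→5 (A[5]=7≤7), i→1 (A[1]=9≥7); i<j, swap → [7,7,9,8,8,9,8,7,10,9,8,8,8]
j→1, i→2; i≥j, return j=1. A = [7,7,9,8,8,9,8,7,10,9,8,8,8]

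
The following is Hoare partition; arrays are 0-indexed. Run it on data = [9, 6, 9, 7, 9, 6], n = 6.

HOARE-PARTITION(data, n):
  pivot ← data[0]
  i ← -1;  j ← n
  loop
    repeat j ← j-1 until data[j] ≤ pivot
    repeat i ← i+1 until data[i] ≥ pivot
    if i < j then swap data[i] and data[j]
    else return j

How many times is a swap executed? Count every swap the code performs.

2

pivot = data[0] = 9; i = -1, j = 6
j→5 (data[5]=6≤9), i→0 (data[0]=9≥9); i<j, swap → [6, 6, 9, 7, 9, 9]
j→4 (data[4]=9≤9), i→2 (data[2]=9≥9); i<j, swap → [6, 6, 9, 7, 9, 9]
j→3, i→4; i≥j, return j=3. data = [6, 6, 9, 7, 9, 9]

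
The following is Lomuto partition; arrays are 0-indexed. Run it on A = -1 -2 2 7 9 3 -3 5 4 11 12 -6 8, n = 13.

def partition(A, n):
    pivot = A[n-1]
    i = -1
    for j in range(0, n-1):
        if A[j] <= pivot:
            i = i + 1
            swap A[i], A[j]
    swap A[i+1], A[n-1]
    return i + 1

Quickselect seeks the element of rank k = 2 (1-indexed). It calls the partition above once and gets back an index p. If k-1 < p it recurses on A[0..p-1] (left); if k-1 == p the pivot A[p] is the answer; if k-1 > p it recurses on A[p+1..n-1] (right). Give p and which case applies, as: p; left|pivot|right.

pivot=8, i=-1
j=0: -1≤8, i=0, swap(0,0) ⇒ -1 -2 2 7 9 3 -3 5 4 11 12 -6 8
j=1: -2≤8, i=1, swap(1,1) ⇒ -1 -2 2 7 9 3 -3 5 4 11 12 -6 8
j=2: 2≤8, i=2, swap(2,2) ⇒ -1 -2 2 7 9 3 -3 5 4 11 12 -6 8
j=3: 7≤8, i=3, swap(3,3) ⇒ -1 -2 2 7 9 3 -3 5 4 11 12 -6 8
j=4: 9>8, skip
j=5: 3≤8, i=4, swap(4,5) ⇒ -1 -2 2 7 3 9 -3 5 4 11 12 -6 8
j=6: -3≤8, i=5, swap(5,6) ⇒ -1 -2 2 7 3 -3 9 5 4 11 12 -6 8
j=7: 5≤8, i=6, swap(6,7) ⇒ -1 -2 2 7 3 -3 5 9 4 11 12 -6 8
j=8: 4≤8, i=7, swap(7,8) ⇒ -1 -2 2 7 3 -3 5 4 9 11 12 -6 8
j=9: 11>8, skip
j=10: 12>8, skip
j=11: -6≤8, i=8, swap(8,11) ⇒ -1 -2 2 7 3 -3 5 4 -6 11 12 9 8
swap(9,12) ⇒ -1 -2 2 7 3 -3 5 4 -6 8 12 9 11; return 9
p = 9; k-1 = 1 < 9 ⇒ left

9; left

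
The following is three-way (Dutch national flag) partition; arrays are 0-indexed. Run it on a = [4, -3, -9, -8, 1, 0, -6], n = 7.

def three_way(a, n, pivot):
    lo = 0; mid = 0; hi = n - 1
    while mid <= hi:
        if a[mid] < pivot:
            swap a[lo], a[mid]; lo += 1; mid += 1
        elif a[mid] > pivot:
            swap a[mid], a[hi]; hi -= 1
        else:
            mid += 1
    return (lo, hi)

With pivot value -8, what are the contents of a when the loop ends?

lo=0 mid=0 hi=6
4>-8: swap(0,6), hi=5 ⇒ [-6, -3, -9, -8, 1, 0, 4]
-6>-8: swap(0,5), hi=4 ⇒ [0, -3, -9, -8, 1, -6, 4]
0>-8: swap(0,4), hi=3 ⇒ [1, -3, -9, -8, 0, -6, 4]
1>-8: swap(0,3), hi=2 ⇒ [-8, -3, -9, 1, 0, -6, 4]
-8=-8: mid=1
-3>-8: swap(1,2), hi=1 ⇒ [-8, -9, -3, 1, 0, -6, 4]
-9<-8: swap(0,1), lo=1 mid=2 ⇒ [-9, -8, -3, 1, 0, -6, 4]
done. lo=1 hi=1; a=[-9, -8, -3, 1, 0, -6, 4]

[-9, -8, -3, 1, 0, -6, 4]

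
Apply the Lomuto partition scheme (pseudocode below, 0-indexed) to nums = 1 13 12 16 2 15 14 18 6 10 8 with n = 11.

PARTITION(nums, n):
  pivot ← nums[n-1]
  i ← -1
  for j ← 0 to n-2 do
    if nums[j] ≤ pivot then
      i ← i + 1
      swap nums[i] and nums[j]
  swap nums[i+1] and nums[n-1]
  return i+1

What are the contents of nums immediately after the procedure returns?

pivot = nums[10] = 8; i = -1
j=0: nums[0]=1 ≤ 8 → i=0, swap nums[0],nums[0] (no change) → 1 13 12 16 2 15 14 18 6 10 8
j=1: nums[1]=13 > 8 → no swap
j=2: nums[2]=12 > 8 → no swap
j=3: nums[3]=16 > 8 → no swap
j=4: nums[4]=2 ≤ 8 → i=1, swap nums[1],nums[4] → 1 2 12 16 13 15 14 18 6 10 8
j=5: nums[5]=15 > 8 → no swap
j=6: nums[6]=14 > 8 → no swap
j=7: nums[7]=18 > 8 → no swap
j=8: nums[8]=6 ≤ 8 → i=2, swap nums[2],nums[8] → 1 2 6 16 13 15 14 18 12 10 8
j=9: nums[9]=10 > 8 → no swap
final swap nums[3],nums[10] → 1 2 6 8 13 15 14 18 12 10 16; return 3

1 2 6 8 13 15 14 18 12 10 16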